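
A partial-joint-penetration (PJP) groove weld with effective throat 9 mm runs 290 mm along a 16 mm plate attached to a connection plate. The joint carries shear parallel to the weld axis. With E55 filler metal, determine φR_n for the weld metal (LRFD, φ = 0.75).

φR_n ≈ 646 kN

E55XX → F_EXX = 550 MPa.
Effective throat (given) t_e = 9 mm.
A_we = 9 × 290 = 2610 mm².
F_nw = 0.6 F_EXX = 330 MPa.
φR_n = 0.75 × 330 × 2610 × 10⁻³ = 646 kN.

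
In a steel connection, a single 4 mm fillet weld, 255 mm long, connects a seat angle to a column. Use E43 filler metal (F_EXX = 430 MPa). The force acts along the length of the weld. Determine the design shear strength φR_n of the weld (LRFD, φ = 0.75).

φR_n ≈ 140 kN

Effective throat t_e = 0.707 × 4 = 2.828 mm.
Total length L = 255 mm; A_we = 2.828 × 255 = 721.1 mm².
F_nw = 0.6 F_EXX = 0.6 × 430 = 258 MPa.
φR_n = 0.75 × 258 × 721.1 × 10⁻³ = 139.5 kN.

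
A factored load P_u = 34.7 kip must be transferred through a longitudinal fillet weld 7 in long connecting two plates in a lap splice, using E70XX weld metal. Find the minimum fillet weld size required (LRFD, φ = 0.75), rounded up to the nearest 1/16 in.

E70XX → F_EXX = 70 ksi.
Total weld length L = 7 in.
Required throat t_e = P_u / (φ × 0.6 F_EXX × L) = 34.7 / (0.75 × 0.6 × 70 × 7) = 0.1574 in.
Required leg w = t_e / 0.707 = 0.2226 in → use 1/4 in.

w = 1/4 in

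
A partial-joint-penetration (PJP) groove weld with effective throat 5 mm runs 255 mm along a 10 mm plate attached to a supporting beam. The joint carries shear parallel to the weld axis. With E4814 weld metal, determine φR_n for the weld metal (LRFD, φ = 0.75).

φR_n ≈ 275 kN

E48XX → F_EXX = 480 MPa.
Effective throat (given) t_e = 5 mm.
A_we = 5 × 255 = 1275 mm².
F_nw = 0.6 F_EXX = 288 MPa.
φR_n = 0.75 × 288 × 1275 × 10⁻³ = 275.4 kN.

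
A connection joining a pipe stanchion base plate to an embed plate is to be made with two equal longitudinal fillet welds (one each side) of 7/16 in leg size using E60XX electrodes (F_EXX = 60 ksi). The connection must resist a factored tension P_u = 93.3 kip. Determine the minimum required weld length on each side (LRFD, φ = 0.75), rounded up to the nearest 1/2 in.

Throat t_e = 0.707 × 0.4375 = 0.3093 in.
φr_n = 0.75 × 0.6 × 60 × 0.3093 = 8.351 kip/in.
L_req = P_u / φr_n = 93.3 / 8.351 = 11.17 in total.
Per side: 11.17 / 2 = 5.586 in.
Round up → use L = 6 in on each side.

L = 6 in on each side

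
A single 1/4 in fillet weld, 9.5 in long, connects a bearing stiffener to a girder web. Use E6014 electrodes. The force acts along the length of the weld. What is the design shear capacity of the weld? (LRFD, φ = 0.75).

φR_n ≈ 45.3 kips

E60XX → F_EXX = 60 ksi.
Effective throat t_e = 0.707 × 0.25 = 0.1767 in.
Total length L = 9.5 in; A_we = 0.1767 × 9.5 = 1.679 in².
F_nw = 0.6 F_EXX = 0.6 × 60 = 36 ksi.
φR_n = 0.75 × 36 × 1.679 = 45.34 kips.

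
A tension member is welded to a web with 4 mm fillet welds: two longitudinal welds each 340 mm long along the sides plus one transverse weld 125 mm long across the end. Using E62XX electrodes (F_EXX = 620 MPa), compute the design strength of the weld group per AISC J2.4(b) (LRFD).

t_e = 0.707 × 4 = 2.828 mm.
R_nwl = 0.6 × 620 × 2.828 × 680 × 10⁻³ = 715.4 kN (longitudinal, 2 welds).
R_nwt = 0.6 × 620 × 2.828 × 125 × 10⁻³ = 131.5 kN (transverse, base value).
(i) R_nwl + R_nwt = 846.9 kN; (ii) 0.85 R_nwl + 1.5 R_nwt = 805.3 kN.
R_n = max = 846.9 kN [governs: (i)]; φR_n = 635.2 kN.

φR_n ≈ 635 kN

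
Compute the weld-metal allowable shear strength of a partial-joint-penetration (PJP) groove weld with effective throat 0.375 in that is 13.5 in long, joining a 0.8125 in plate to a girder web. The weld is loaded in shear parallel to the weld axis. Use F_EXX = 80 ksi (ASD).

Effective throat (given) t_e = 0.375 in.
A_we = 0.375 × 13.5 = 5.062 in².
F_nw = 0.6 F_EXX = 48 ksi.
R_n/Ω = (48 × 5.062) / 2.0 = 121.5 kip.

R_n/Ω ≈ 122 kip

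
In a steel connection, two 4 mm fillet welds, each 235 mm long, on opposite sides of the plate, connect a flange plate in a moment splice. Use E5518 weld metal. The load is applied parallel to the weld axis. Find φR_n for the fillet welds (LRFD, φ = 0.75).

φR_n ≈ 329 kN

E55XX → F_EXX = 550 MPa.
Effective throat t_e = 0.707 × 4 = 2.828 mm.
Total length L = 470 mm; A_we = 2.828 × 470 = 1329 mm².
F_nw = 0.6 F_EXX = 0.6 × 550 = 330 MPa.
φR_n = 0.75 × 330 × 1329 × 10⁻³ = 329 kN.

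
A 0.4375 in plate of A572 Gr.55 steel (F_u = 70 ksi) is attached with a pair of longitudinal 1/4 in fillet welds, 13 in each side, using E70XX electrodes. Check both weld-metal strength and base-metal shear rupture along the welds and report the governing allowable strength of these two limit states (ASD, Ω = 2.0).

R_n/Ω ≈ 96.5 kip (weld metal governs)

E70XX → F_EXX = 70 ksi.
t_e = 0.707 × 0.25 = 0.1767 in; L = 26 in.
Weld metal: R_n/Ω = (1/2.0) × 0.6 × 70 × 0.1767 × 26 = 96.51 kip.
Base metal (shear rupture): R_n/Ω = (1/2.0) × 0.6 × 70 × 0.4375 × 26 = 238.9 kip.
Governing: weld metal.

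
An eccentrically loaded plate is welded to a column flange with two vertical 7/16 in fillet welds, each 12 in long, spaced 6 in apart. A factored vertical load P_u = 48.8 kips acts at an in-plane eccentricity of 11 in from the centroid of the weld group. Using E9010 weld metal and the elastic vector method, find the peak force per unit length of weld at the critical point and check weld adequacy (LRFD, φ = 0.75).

f_max ≈ 8.26 kip/in; adequate

E90XX → F_EXX = 90 ksi.
Total weld length L_w = 24 in. Treat welds as unit-width lines.
Polar moment about centroid: J = 2[d³/12 + d(b/2)²] = 2[12³/12 + 12×3²] = 504 in³.
Direct shear f_v = P/L_w = 48.8 / 24 = 2.033 kip/in (vertical).
Torsion M = P·e = 48.8 × 11 = 536.8 kip·in.
Critical point at (x, y) = (3, 6) from centroid. f_tx = M·y/J = 6.39 kip/in; f_ty = M·x/J = 3.195 kip/in.
Resultant f_max = √[f_tx² + (f_v + f_ty)²] = √[6.39² + (2.033 + 3.195)²] = 8.257 kip/in.
Capacity per unit length: φr_n = 0.75 × 0.6 × 90 × (0.707 × 0.4375) = 12.53 kip/in.
8.257 ≤ 12.53 → adequate.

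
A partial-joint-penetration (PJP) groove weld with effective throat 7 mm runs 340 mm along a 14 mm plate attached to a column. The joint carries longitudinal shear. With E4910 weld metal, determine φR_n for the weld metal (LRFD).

φR_n ≈ 525 kN

E49XX → F_EXX = 490 MPa.
Effective throat (given) t_e = 7 mm.
A_we = 7 × 340 = 2380 mm².
F_nw = 0.6 F_EXX = 294 MPa.
φR_n = 0.75 × 294 × 2380 × 10⁻³ = 524.8 kN.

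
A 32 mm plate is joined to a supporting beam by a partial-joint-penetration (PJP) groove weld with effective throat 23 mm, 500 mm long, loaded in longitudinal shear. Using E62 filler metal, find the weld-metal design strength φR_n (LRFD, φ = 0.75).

φR_n ≈ 3210 kN

E62XX → F_EXX = 620 MPa.
Effective throat (given) t_e = 23 mm.
A_we = 23 × 500 = 11500 mm².
F_nw = 0.6 F_EXX = 372 MPa.
φR_n = 0.75 × 372 × 11500 × 10⁻³ = 3208 kN.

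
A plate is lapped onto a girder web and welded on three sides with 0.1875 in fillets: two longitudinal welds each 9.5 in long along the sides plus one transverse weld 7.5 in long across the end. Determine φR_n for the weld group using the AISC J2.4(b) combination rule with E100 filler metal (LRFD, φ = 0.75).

E100XX → F_EXX = 100 ksi.
t_e = 0.707 × 0.1875 = 0.1326 in.
R_nwl = 0.6 × 100 × 0.1326 × 19 = 151.1 kips (longitudinal, 2 welds).
R_nwt = 0.6 × 100 × 0.1326 × 7.5 = 59.65 kips (transverse, base value).
(i) R_nwl + R_nwt = 210.8 kips; (ii) 0.85 R_nwl + 1.5 R_nwt = 217.9 kips.
R_n = max = 217.9 kips [governs: (ii)]; φR_n = 163.4 kips.

φR_n ≈ 163 kips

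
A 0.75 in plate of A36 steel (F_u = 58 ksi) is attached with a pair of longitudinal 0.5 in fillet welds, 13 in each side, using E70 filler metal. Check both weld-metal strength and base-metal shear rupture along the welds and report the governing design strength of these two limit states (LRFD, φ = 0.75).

φR_n ≈ 290 kip (weld metal governs)

E70XX → F_EXX = 70 ksi.
t_e = 0.707 × 0.5 = 0.3535 in; L = 26 in.
Weld metal: φR_n = 0.75 × 0.6 × 70 × 0.3535 × 26 = 289.5 kip.
Base metal (shear rupture): φR_n = 0.75 × 0.6 × 58 × 0.75 × 26 = 508.9 kip.
Governing: weld metal.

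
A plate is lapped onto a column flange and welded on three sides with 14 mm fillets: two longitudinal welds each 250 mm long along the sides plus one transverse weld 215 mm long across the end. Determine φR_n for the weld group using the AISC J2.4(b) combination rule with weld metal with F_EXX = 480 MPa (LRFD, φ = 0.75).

φR_n ≈ 1600 kN

t_e = 0.707 × 14 = 9.898 mm.
R_nwl = 0.6 × 480 × 9.898 × 500 × 10⁻³ = 1425 kN (longitudinal, 2 welds).
R_nwt = 0.6 × 480 × 9.898 × 215 × 10⁻³ = 612.9 kN (transverse, base value).
(i) R_nwl + R_nwt = 2038 kN; (ii) 0.85 R_nwl + 1.5 R_nwt = 2131 kN.
R_n = max = 2131 kN [governs: (ii)]; φR_n = 1598 kN.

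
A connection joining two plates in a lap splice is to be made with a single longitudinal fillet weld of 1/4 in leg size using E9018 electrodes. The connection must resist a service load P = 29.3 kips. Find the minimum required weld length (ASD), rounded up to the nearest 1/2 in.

E90XX → F_EXX = 90 ksi.
Throat t_e = 0.707 × 0.25 = 0.1767 in.
r_n/Ω = (0.6 × 90 × 0.1767) / 2.0 = 4.772 kip/in.
L_req = P / (r_n/Ω) = 29.3 / 4.772 = 6.14 in total.
Round up → use L = 6.5 in.

L = 6.5 in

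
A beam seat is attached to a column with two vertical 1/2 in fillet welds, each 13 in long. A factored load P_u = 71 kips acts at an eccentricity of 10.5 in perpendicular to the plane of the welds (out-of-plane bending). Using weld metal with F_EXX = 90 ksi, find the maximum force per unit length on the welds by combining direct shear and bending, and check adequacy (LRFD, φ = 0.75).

L_w = 2 × 13 = 26 in; section modulus (unit throat) S = 2 × L²/6 = 56.33 in².
Direct shear f_v = P/L_w = 71/26 = 2.731 kip/in.
Moment M = P × e = 71 × 10.5 = 745.5 kip·in; bending f_b = M/S = 13.23 kip/in.
f_max = √(f_v² + f_b²) = √(2.731² + 13.23²) = 13.51 kip/in.
φr_n = 0.75 × 0.6 × 90 × (0.707 × 0.5) = 14.32 kip/in → adequate.

f_max ≈ 13.5 kip/in; adequate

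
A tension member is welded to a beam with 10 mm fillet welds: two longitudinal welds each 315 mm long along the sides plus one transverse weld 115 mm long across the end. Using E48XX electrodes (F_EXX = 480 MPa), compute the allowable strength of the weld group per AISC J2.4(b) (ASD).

R_n/Ω ≈ 758 kN

t_e = 0.707 × 10 = 7.07 mm.
R_nwl = 0.6 × 480 × 7.07 × 630 × 10⁻³ = 1283 kN (longitudinal, 2 welds).
R_nwt = 0.6 × 480 × 7.07 × 115 × 10⁻³ = 234.2 kN (transverse, base value).
(i) R_nwl + R_nwt = 1517 kN; (ii) 0.85 R_nwl + 1.5 R_nwt = 1442 kN.
R_n = max = 1517 kN [governs: (i)]; R_n/Ω = 758.5 kN.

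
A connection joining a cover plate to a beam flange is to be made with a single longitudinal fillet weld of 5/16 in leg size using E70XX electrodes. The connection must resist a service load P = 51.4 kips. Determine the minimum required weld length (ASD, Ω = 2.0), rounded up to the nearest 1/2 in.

E70XX → F_EXX = 70 ksi.
Throat t_e = 0.707 × 0.3125 = 0.2209 in.
r_n/Ω = (0.6 × 70 × 0.2209) / 2.0 = 4.64 kip/in.
L_req = P / (r_n/Ω) = 51.4 / 4.64 = 11.08 in total.
Round up → use L = 11.5 in.

L = 11.5 in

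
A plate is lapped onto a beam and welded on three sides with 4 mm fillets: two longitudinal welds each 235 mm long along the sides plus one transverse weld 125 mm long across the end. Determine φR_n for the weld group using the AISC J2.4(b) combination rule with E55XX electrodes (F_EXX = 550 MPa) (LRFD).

φR_n ≈ 416 kN

t_e = 0.707 × 4 = 2.828 mm.
R_nwl = 0.6 × 550 × 2.828 × 470 × 10⁻³ = 438.6 kN (longitudinal, 2 welds).
R_nwt = 0.6 × 550 × 2.828 × 125 × 10⁻³ = 116.7 kN (transverse, base value).
(i) R_nwl + R_nwt = 555.3 kN; (ii) 0.85 R_nwl + 1.5 R_nwt = 547.8 kN.
R_n = max = 555.3 kN [governs: (i)]; φR_n = 416.5 kN.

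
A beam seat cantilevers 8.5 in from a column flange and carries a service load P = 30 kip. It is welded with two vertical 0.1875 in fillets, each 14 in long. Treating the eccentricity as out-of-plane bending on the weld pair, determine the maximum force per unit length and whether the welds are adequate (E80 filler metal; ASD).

f_max ≈ 4.05 kip/in; NOT adequate

E80XX → F_EXX = 80 ksi.
L_w = 2 × 14 = 28 in; section modulus (unit throat) S = 2 × L²/6 = 65.33 in².
Direct shear f_v = P/L_w = 30/28 = 1.071 kip/in.
Moment M = P × e = 30 × 8.5 = 255 kip·in; bending f_b = M/S = 3.903 kip/in.
f_max = √(f_v² + f_b²) = √(1.071² + 3.903²) = 4.047 kip/in.
r_n/Ω = (1/2.0) × 0.6 × 80 × (0.707 × 0.1875) = 3.181 kip/in → NOT adequate.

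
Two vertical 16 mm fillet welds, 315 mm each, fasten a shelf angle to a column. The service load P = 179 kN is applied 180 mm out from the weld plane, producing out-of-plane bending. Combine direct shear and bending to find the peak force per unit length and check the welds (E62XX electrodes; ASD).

f_max ≈ 1010 N/mm; adequate

E62XX → F_EXX = 620 MPa.
L_w = 2 × 315 = 630 mm; section modulus (unit throat) S = 2 × L²/6 = 33080 mm².
Direct shear f_v = P/L_w = 179×10³/630 = 284.1 N/mm.
Moment M = P × e = 179×10³ × 180 = 32220000 N·mm; bending f_b = M/S = 974.1 N/mm.
f_max = √(f_v² + f_b²) = √(284.1² + 974.1²) = 1015 N/mm.
r_n/Ω = (1/2.0) × 0.6 × 620 × (0.707 × 16) = 2104 N/mm → adequate.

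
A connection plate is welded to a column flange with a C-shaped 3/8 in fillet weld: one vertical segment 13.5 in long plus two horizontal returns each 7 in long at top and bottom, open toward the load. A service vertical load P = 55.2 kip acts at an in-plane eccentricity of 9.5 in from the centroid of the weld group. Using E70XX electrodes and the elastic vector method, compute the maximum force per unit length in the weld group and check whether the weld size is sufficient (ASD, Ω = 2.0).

E70XX → F_EXX = 70 ksi.
Total weld length L_w = 27.5 in. Treat welds as unit-width lines.
Centroid: x̄ = 2×7×3.5 / 27.5 = 1.782 in from the vertical weld.
Polar moment about centroid: J = I_x + I_y = [13.5³/12 + 2×7×6.75²] + [13.5×1.782² + 2(7³/12 + 7×1.718²)] = 984.3 in³.
Direct shear f_v = P/L_w = 55.2 / 27.5 = 2.007 kip/in (vertical).
Torsion M = P·e = 55.2 × 9.5 = 524.4 kip·in.
Critical point at (x, y) = (5.218, 6.75) from centroid. f_tx = M·y/J = 3.596 kip/in; f_ty = M·x/J = 2.78 kip/in.
Resultant f_max = √[f_tx² + (f_v + f_ty)²] = √[3.596² + (2.007 + 2.78)²] = 5.988 kip/in.
Capacity per unit length: r_n/Ω = (1/2.0) × 0.6 × 70 × (0.707 × 0.375) = 5.568 kip/in.
5.988 > 5.568 → NOT adequate.

f_max ≈ 5.99 kip/in; NOT adequate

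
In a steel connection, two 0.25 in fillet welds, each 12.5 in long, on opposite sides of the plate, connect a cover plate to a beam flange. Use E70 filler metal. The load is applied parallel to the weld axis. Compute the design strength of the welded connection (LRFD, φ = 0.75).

E70XX → F_EXX = 70 ksi.
Effective throat t_e = 0.707 × 0.25 = 0.1767 in.
Total length L = 25 in; A_we = 0.1767 × 25 = 4.419 in².
F_nw = 0.6 F_EXX = 0.6 × 70 = 42 ksi.
φR_n = 0.75 × 42 × 4.419 = 139.2 kip.

φR_n ≈ 139 kip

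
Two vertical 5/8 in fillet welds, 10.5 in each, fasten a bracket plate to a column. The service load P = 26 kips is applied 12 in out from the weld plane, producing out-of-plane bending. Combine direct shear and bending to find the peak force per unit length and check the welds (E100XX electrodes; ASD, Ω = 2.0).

E100XX → F_EXX = 100 ksi.
L_w = 2 × 10.5 = 21 in; section modulus (unit throat) S = 2 × L²/6 = 36.75 in².
Direct shear f_v = P/L_w = 26/21 = 1.238 kip/in.
Moment M = P × e = 26 × 12 = 312 kip·in; bending f_b = M/S = 8.49 kip/in.
f_max = √(f_v² + f_b²) = √(1.238² + 8.49²) = 8.58 kip/in.
r_n/Ω = (1/2.0) × 0.6 × 100 × (0.707 × 0.625) = 13.26 kip/in → adequate.

f_max ≈ 8.58 kip/in; adequate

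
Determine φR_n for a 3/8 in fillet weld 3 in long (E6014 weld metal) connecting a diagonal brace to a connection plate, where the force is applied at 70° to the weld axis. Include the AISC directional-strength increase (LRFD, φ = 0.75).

φR_n ≈ 31.3 kips

E60XX → F_EXX = 60 ksi.
t_e = 0.707 × 0.375 = 0.2651 in; A_we = 0.2651 × 3 = 0.7954 in².
Directional factor: 1.0 + 0.5 sin^1.5(70°) = 1.455.
F_nw = 0.6 × 60 × 1.455 = 52.4 ksi.
φR_n = 0.75 × 52.4 × 0.7954 = 31.26 kips.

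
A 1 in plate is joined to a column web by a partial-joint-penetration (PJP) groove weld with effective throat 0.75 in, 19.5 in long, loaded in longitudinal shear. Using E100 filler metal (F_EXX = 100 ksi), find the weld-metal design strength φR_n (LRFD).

Effective throat (given) t_e = 0.75 in.
A_we = 0.75 × 19.5 = 14.62 in².
F_nw = 0.6 F_EXX = 60 ksi.
φR_n = 0.75 × 60 × 14.62 = 658.1 kips.

φR_n ≈ 658 kips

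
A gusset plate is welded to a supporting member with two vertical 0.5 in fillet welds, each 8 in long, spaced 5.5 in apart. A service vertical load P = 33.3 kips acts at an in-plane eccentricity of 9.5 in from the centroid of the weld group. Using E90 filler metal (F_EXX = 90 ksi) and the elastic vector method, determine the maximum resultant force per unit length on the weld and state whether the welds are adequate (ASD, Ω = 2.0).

f_max ≈ 8.79 kip/in; adequate

Total weld length L_w = 16 in. Treat welds as unit-width lines.
Polar moment about centroid: J = 2[d³/12 + d(b/2)²] = 2[8³/12 + 8×2.75²] = 206.3 in³.
Direct shear f_v = P/L_w = 33.3 / 16 = 2.081 kip/in (vertical).
Torsion M = P·e = 33.3 × 9.5 = 316.35 kip·in.
Critical point at (x, y) = (2.75, 4) from centroid. f_tx = M·y/J = 6.133 kip/in; f_ty = M·x/J = 4.216 kip/in.
Resultant f_max = √[f_tx² + (f_v + f_ty)²] = √[6.133² + (2.081 + 4.216)²] = 8.79 kip/in.
Capacity per unit length: r_n/Ω = (1/2.0) × 0.6 × 90 × (0.707 × 0.5) = 9.544 kip/in.
8.79 ≤ 9.544 → adequate.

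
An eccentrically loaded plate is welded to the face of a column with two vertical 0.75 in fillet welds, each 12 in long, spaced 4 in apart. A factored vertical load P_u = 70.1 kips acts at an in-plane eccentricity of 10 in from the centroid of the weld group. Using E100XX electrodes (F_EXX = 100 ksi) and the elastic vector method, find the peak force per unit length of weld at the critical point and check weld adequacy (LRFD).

f_max ≈ 12.8 kip/in; adequate

Total weld length L_w = 24 in. Treat welds as unit-width lines.
Polar moment about centroid: J = 2[d³/12 + d(b/2)²] = 2[12³/12 + 12×2²] = 384 in³.
Direct shear f_v = P/L_w = 70.1 / 24 = 2.921 kip/in (vertical).
Torsion M = P·e = 70.1 × 10 = 701 kip·in.
Critical point at (x, y) = (2, 6) from centroid. f_tx = M·y/J = 10.95 kip/in; f_ty = M·x/J = 3.651 kip/in.
Resultant f_max = √[f_tx² + (f_v + f_ty)²] = √[10.95² + (2.921 + 3.651)²] = 12.77 kip/in.
Capacity per unit length: φr_n = 0.75 × 0.6 × 100 × (0.707 × 0.75) = 23.86 kip/in.
12.77 ≤ 23.86 → adequate.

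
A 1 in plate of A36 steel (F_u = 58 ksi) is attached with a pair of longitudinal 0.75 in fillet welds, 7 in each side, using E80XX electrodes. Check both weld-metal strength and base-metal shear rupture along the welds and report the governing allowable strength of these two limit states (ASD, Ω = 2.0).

R_n/Ω ≈ 178 kips (weld metal governs)

E80XX → F_EXX = 80 ksi.
t_e = 0.707 × 0.75 = 0.5302 in; L = 14 in.
Weld metal: R_n/Ω = (1/2.0) × 0.6 × 80 × 0.5302 × 14 = 178.2 kips.
Base metal (shear rupture): R_n/Ω = (1/2.0) × 0.6 × 58 × 1 × 14 = 243.6 kips.
Governing: weld metal.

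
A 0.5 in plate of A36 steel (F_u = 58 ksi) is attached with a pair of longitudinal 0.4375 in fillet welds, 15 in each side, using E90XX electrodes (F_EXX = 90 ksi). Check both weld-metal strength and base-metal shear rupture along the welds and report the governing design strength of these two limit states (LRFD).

φR_n ≈ 376 kip (weld metal governs)

t_e = 0.707 × 0.4375 = 0.3093 in; L = 30 in.
Weld metal: φR_n = 0.75 × 0.6 × 90 × 0.3093 × 30 = 375.8 kip.
Base metal (shear rupture): φR_n = 0.75 × 0.6 × 58 × 0.5 × 30 = 391.5 kip.
Governing: weld metal.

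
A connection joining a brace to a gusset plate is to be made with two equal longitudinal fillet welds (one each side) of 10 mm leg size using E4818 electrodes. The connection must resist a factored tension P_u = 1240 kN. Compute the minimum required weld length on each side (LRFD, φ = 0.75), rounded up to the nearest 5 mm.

L = 410 mm on each side

E48XX → F_EXX = 480 MPa.
Throat t_e = 0.707 × 10 = 7.07 mm.
φr_n = 0.75 × 0.6 × 480 × 7.07 × 10⁻³ = 1.527 kN/mm.
L_req = P_u / φr_n = 1240 / 1.527 = 812 mm total.
Per side: 812 / 2 = 406 mm.
Round up → use L = 410 mm on each side.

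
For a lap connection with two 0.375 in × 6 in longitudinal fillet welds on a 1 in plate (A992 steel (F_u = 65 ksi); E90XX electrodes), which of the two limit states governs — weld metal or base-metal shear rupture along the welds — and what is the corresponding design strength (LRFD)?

E90XX → F_EXX = 90 ksi.
t_e = 0.707 × 0.375 = 0.2651 in; L = 12 in.
Weld metal: φR_n = 0.75 × 0.6 × 90 × 0.2651 × 12 = 128.9 kips.
Base metal (shear rupture): φR_n = 0.75 × 0.6 × 65 × 1 × 12 = 351 kips.
Governing: weld metal.

φR_n ≈ 129 kips (weld metal governs)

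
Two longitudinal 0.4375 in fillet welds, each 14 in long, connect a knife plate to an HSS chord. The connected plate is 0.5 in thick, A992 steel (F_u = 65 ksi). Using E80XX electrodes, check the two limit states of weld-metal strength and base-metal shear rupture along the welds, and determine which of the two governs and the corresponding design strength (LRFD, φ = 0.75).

φR_n ≈ 312 kip (weld metal governs)

E80XX → F_EXX = 80 ksi.
t_e = 0.707 × 0.4375 = 0.3093 in; L = 28 in.
Weld metal: φR_n = 0.75 × 0.6 × 80 × 0.3093 × 28 = 311.8 kip.
Base metal (shear rupture): φR_n = 0.75 × 0.6 × 65 × 0.5 × 28 = 409.5 kip.
Governing: weld metal.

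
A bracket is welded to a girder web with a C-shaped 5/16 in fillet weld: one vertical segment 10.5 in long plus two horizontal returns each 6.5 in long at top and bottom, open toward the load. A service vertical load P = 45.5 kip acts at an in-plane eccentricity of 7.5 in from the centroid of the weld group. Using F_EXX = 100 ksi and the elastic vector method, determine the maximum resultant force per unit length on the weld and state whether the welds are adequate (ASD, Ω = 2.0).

Total weld length L_w = 23.5 in. Treat welds as unit-width lines.
Centroid: x̄ = 2×6.5×3.25 / 23.5 = 1.798 in from the vertical weld.
Polar moment about centroid: J = I_x + I_y = [10.5³/12 + 2×6.5×5.25²] + [10.5×1.798² + 2(6.5³/12 + 6.5×1.452²)] = 561.9 in³.
Direct shear f_v = P/L_w = 45.5 / 23.5 = 1.936 kip/in (vertical).
Torsion M = P·e = 45.5 × 7.5 = 341.25 kip·in.
Critical point at (x, y) = (4.702, 5.25) from centroid. f_tx = M·y/J = 3.188 kip/in; f_ty = M·x/J = 2.856 kip/in.
Resultant f_max = √[f_tx² + (f_v + f_ty)²] = √[3.188² + (1.936 + 2.856)²] = 5.756 kip/in.
Capacity per unit length: r_n/Ω = (1/2.0) × 0.6 × 100 × (0.707 × 0.3125) = 6.628 kip/in.
5.756 ≤ 6.628 → adequate.

f_max ≈ 5.76 kip/in; adequate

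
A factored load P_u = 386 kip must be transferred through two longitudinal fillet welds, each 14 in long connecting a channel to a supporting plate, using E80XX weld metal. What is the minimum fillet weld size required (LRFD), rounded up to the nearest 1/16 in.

E80XX → F_EXX = 80 ksi.
Total weld length L = 28 in.
Required throat t_e = P_u / (φ × 0.6 F_EXX × L) = 386 / (0.75 × 0.6 × 80 × 28) = 0.3829 in.
Required leg w = t_e / 0.707 = 0.5416 in → use 9/16 in.

w = 9/16 in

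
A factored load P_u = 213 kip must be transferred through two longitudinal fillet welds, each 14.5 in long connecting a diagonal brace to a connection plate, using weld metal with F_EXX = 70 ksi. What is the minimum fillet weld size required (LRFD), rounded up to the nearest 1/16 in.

Total weld length L = 29 in.
Required throat t_e = P_u / (φ × 0.6 F_EXX × L) = 213 / (0.75 × 0.6 × 70 × 29) = 0.2332 in.
Required leg w = t_e / 0.707 = 0.3298 in → use 3/8 in.

w = 3/8 in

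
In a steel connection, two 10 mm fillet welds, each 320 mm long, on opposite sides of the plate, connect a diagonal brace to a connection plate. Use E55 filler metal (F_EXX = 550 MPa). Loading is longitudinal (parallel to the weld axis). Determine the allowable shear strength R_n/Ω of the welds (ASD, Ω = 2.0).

Effective throat t_e = 0.707 × 10 = 7.07 mm.
Total length L = 640 mm; A_we = 7.07 × 640 = 4525 mm².
F_nw = 0.6 F_EXX = 0.6 × 550 = 330 MPa.
R_n = 330 × 4525 × 10⁻³ = 1493 kN; R_n/Ω = 1493/2.0 = 746.6 kN.

R_n/Ω ≈ 747 kN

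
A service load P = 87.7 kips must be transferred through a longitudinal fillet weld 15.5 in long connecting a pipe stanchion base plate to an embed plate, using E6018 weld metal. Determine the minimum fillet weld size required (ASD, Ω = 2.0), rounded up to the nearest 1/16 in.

w = 1/2 in

E60XX → F_EXX = 60 ksi.
Total weld length L = 15.5 in.
Required throat t_e = P × Ω / (0.6 F_EXX × L) = 87.7 × 2.0 / (0.6 × 60 × 15.5) = 0.3143 in.
Required leg w = t_e / 0.707 = 0.4446 in → use 1/2 in.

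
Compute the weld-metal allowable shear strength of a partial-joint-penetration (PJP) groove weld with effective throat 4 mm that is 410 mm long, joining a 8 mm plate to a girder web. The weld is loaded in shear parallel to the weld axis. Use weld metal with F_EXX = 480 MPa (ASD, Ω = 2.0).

R_n/Ω ≈ 236 kN

Effective throat (given) t_e = 4 mm.
A_we = 4 × 410 = 1640 mm².
F_nw = 0.6 F_EXX = 288 MPa.
R_n/Ω = (288 × 1640) / 2.0 × 10⁻³ = 236.2 kN.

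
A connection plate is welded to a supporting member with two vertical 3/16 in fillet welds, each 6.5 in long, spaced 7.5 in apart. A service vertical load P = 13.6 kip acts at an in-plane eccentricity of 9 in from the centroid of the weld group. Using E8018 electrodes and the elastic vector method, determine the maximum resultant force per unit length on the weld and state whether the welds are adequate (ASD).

f_max ≈ 3.52 kip/in; NOT adequate

E80XX → F_EXX = 80 ksi.
Total weld length L_w = 13 in. Treat welds as unit-width lines.
Polar moment about centroid: J = 2[d³/12 + d(b/2)²] = 2[6.5³/12 + 6.5×3.75²] = 228.6 in³.
Direct shear f_v = P/L_w = 13.6 / 13 = 1.046 kip/in (vertical).
Torsion M = P·e = 13.6 × 9 = 122.4 kip·in.
Critical point at (x, y) = (3.75, 3.25) from centroid. f_tx = M·y/J = 1.74 kip/in; f_ty = M·x/J = 2.008 kip/in.
Resultant f_max = √[f_tx² + (f_v + f_ty)²] = √[1.74² + (1.046 + 2.008)²] = 3.515 kip/in.
Capacity per unit length: r_n/Ω = (1/2.0) × 0.6 × 80 × (0.707 × 0.1875) = 3.181 kip/in.
3.515 > 3.181 → NOT adequate.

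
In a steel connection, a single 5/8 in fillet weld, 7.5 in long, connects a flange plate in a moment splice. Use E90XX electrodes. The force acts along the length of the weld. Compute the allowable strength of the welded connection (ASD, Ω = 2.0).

R_n/Ω ≈ 89.5 kips

E90XX → F_EXX = 90 ksi.
Effective throat t_e = 0.707 × 0.625 = 0.4419 in.
Total length L = 7.5 in; A_we = 0.4419 × 7.5 = 3.314 in².
F_nw = 0.6 F_EXX = 0.6 × 90 = 54 ksi.
R_n = 54 × 3.314 = 179 kips; R_n/Ω = 179/2.0 = 89.48 kips.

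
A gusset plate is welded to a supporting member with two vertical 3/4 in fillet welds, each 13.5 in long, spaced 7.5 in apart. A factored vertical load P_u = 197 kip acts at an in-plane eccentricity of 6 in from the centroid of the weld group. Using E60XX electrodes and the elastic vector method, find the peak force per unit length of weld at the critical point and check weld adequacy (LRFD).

f_max ≈ 16.4 kip/in; NOT adequate

E60XX → F_EXX = 60 ksi.
Total weld length L_w = 27 in. Treat welds as unit-width lines.
Polar moment about centroid: J = 2[d³/12 + d(b/2)²] = 2[13.5³/12 + 13.5×3.75²] = 789.8 in³.
Direct shear f_v = P/L_w = 197 / 27 = 7.296 kip/in (vertical).
Torsion M = P·e = 197 × 6 = 1182 kip·in.
Critical point at (x, y) = (3.75, 6.75) from centroid. f_tx = M·y/J = 10.1 kip/in; f_ty = M·x/J = 5.613 kip/in.
Resultant f_max = √[f_tx² + (f_v + f_ty)²] = √[10.1² + (7.296 + 5.613)²] = 16.39 kip/in.
Capacity per unit length: φr_n = 0.75 × 0.6 × 60 × (0.707 × 0.75) = 14.32 kip/in.
16.39 > 14.32 → NOT adequate.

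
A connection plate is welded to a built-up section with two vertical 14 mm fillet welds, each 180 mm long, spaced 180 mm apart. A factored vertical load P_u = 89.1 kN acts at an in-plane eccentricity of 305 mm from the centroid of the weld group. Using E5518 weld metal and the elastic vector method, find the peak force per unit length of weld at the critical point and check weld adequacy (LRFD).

E55XX → F_EXX = 550 MPa.
Total weld length L_w = 360 mm. Treat welds as unit-width lines.
Polar moment about centroid: J = 2[d³/12 + d(b/2)²] = 2[180³/12 + 180×90²] = 3888000 mm³.
Direct shear f_v = P/L_w = 89.1×10³ / 360 = 247.5 N/mm (vertical).
Torsion M = P·e = 89.1×10³ × 305 = 27176000 N·mm.
Critical point at (x, y) = (90, 90) from centroid. f_tx = M·y/J = 629.1 N/mm; f_ty = M·x/J = 629.1 N/mm.
Resultant f_max = √[f_tx² + (f_v + f_ty)²] = √[629.1² + (247.5 + 629.1)²] = 1079 N/mm.
Capacity per unit length: φr_n = 0.75 × 0.6 × 550 × (0.707 × 14) = 2450 N/mm.
1079 ≤ 2450 → adequate.

f_max ≈ 1080 N/mm; adequate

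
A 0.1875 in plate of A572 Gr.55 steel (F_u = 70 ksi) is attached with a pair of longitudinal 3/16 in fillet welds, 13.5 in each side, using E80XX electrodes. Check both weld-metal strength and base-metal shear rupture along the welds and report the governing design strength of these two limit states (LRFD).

φR_n ≈ 129 kips (weld metal governs)

E80XX → F_EXX = 80 ksi.
t_e = 0.707 × 0.1875 = 0.1326 in; L = 27 in.
Weld metal: φR_n = 0.75 × 0.6 × 80 × 0.1326 × 27 = 128.9 kips.
Base metal (shear rupture): φR_n = 0.75 × 0.6 × 70 × 0.1875 × 27 = 159.5 kips.
Governing: weld metal.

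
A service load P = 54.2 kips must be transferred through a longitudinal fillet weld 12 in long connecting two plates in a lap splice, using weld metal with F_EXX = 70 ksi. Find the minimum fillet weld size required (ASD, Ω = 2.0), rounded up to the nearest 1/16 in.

Total weld length L = 12 in.
Required throat t_e = P × Ω / (0.6 F_EXX × L) = 54.2 × 2.0 / (0.6 × 70 × 12) = 0.2151 in.
Required leg w = t_e / 0.707 = 0.3042 in → use 5/16 in.

w = 5/16 in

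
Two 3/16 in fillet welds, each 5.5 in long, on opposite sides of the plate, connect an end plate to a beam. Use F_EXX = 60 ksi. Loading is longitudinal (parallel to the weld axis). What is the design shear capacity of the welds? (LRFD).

φR_n ≈ 39.4 kips

Effective throat t_e = 0.707 × 0.1875 = 0.1326 in.
Total length L = 11 in; A_we = 0.1326 × 11 = 1.458 in².
F_nw = 0.6 F_EXX = 0.6 × 60 = 36 ksi.
φR_n = 0.75 × 36 × 1.458 = 39.37 kips.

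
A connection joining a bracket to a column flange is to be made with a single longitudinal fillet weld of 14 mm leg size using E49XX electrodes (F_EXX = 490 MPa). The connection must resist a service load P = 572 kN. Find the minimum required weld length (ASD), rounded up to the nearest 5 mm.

Throat t_e = 0.707 × 14 = 9.898 mm.
r_n/Ω = (0.6 × 490 × 9.898) / 2.0 = 1455 N/mm = 1.455 kN/mm.
L_req = P / (r_n/Ω) = 572 / 1.455 = 393.1 mm total.
Round up → use L = 395 mm.

L = 395 mm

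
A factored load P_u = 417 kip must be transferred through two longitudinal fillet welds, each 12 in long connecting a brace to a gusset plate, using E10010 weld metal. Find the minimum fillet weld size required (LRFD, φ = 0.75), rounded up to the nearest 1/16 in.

E100XX → F_EXX = 100 ksi.
Total weld length L = 24 in.
Required throat t_e = P_u / (φ × 0.6 F_EXX × L) = 417 / (0.75 × 0.6 × 100 × 24) = 0.3861 in.
Required leg w = t_e / 0.707 = 0.5461 in → use 9/16 in.

w = 9/16 in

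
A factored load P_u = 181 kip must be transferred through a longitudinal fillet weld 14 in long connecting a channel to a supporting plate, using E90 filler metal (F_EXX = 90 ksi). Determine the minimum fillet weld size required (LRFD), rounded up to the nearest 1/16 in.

w = 1/2 in

Total weld length L = 14 in.
Required throat t_e = P_u / (φ × 0.6 F_EXX × L) = 181 / (0.75 × 0.6 × 90 × 14) = 0.3192 in.
Required leg w = t_e / 0.707 = 0.4515 in → use 1/2 in.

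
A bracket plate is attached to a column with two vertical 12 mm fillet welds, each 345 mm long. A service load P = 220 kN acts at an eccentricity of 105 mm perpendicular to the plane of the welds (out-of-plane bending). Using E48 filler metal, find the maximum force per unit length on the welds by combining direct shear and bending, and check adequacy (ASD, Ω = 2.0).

f_max ≈ 664 N/mm; adequate

E48XX → F_EXX = 480 MPa.
L_w = 2 × 345 = 690 mm; section modulus (unit throat) S = 2 × L²/6 = 39680 mm².
Direct shear f_v = P/L_w = 220×10³/690 = 318.8 N/mm.
Moment M = P × e = 220×10³ × 105 = 23100000 N·mm; bending f_b = M/S = 582.2 N/mm.
f_max = √(f_v² + f_b²) = √(318.8² + 582.2²) = 663.8 N/mm.
r_n/Ω = (1/2.0) × 0.6 × 480 × (0.707 × 12) = 1222 N/mm → adequate.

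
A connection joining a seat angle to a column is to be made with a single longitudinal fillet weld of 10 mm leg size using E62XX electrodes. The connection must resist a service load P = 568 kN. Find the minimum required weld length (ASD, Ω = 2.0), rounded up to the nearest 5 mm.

L = 435 mm

E62XX → F_EXX = 620 MPa.
Throat t_e = 0.707 × 10 = 7.07 mm.
r_n/Ω = (0.6 × 620 × 7.07) / 2.0 = 1315 N/mm = 1.315 kN/mm.
L_req = P / (r_n/Ω) = 568 / 1.315 = 431.9 mm total.
Round up → use L = 435 mm.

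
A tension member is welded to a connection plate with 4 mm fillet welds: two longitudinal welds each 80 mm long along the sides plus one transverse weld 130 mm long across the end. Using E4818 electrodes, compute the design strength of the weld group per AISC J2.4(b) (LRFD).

φR_n ≈ 202 kN

E48XX → F_EXX = 480 MPa.
t_e = 0.707 × 4 = 2.828 mm.
R_nwl = 0.6 × 480 × 2.828 × 160 × 10⁻³ = 130.3 kN (longitudinal, 2 welds).
R_nwt = 0.6 × 480 × 2.828 × 130 × 10⁻³ = 105.9 kN (transverse, base value).
(i) R_nwl + R_nwt = 236.2 kN; (ii) 0.85 R_nwl + 1.5 R_nwt = 269.6 kN.
R_n = max = 269.6 kN [governs: (ii)]; φR_n = 202.2 kN.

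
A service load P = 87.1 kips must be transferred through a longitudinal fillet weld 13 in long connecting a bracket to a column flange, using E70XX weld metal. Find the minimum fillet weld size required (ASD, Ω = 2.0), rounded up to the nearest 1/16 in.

E70XX → F_EXX = 70 ksi.
Total weld length L = 13 in.
Required throat t_e = P × Ω / (0.6 F_EXX × L) = 87.1 × 2.0 / (0.6 × 70 × 13) = 0.319 in.
Required leg w = t_e / 0.707 = 0.4513 in → use 1/2 in.

w = 1/2 in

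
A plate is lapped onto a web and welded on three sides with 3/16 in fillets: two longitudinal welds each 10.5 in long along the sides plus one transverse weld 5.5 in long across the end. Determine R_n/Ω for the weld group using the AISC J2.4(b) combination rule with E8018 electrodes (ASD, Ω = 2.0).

R_n/Ω ≈ 84.3 kips

E80XX → F_EXX = 80 ksi.
t_e = 0.707 × 0.1875 = 0.1326 in.
R_nwl = 0.6 × 80 × 0.1326 × 21 = 133.6 kips (longitudinal, 2 welds).
R_nwt = 0.6 × 80 × 0.1326 × 5.5 = 35 kips (transverse, base value).
(i) R_nwl + R_nwt = 168.6 kips; (ii) 0.85 R_nwl + 1.5 R_nwt = 166.1 kips.
R_n = max = 168.6 kips [governs: (i)]; R_n/Ω = 84.31 kips.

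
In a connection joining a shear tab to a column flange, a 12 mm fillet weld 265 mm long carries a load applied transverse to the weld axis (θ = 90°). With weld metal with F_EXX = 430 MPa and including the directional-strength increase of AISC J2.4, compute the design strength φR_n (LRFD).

φR_n ≈ 653 kN

t_e = 0.707 × 12 = 8.484 mm; A_we = 8.484 × 265 = 2248 mm².
Directional factor: 1.0 + 0.5 sin^1.5(90°) = 1.5.
F_nw = 0.6 × 430 × 1.5 = 387 MPa.
φR_n = 0.75 × 387 × 2248 × 10⁻³ = 652.6 kN.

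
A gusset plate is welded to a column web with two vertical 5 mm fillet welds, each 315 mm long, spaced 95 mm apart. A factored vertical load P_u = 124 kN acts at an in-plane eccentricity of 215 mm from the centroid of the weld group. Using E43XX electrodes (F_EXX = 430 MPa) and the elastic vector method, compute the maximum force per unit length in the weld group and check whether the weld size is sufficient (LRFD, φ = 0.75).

f_max ≈ 743 N/mm; NOT adequate

Total weld length L_w = 630 mm. Treat welds as unit-width lines.
Polar moment about centroid: J = 2[d³/12 + d(b/2)²] = 2[315³/12 + 315×47.5²] = 6631000 mm³.
Direct shear f_v = P/L_w = 124×10³ / 630 = 196.8 N/mm (vertical).
Torsion M = P·e = 124×10³ × 215 = 26660000 N·mm.
Critical point at (x, y) = (47.5, 157.5) from centroid. f_tx = M·y/J = 633.3 N/mm; f_ty = M·x/J = 191 N/mm.
Resultant f_max = √[f_tx² + (f_v + f_ty)²] = √[633.3² + (196.8 + 191)²] = 742.6 N/mm.
Capacity per unit length: φr_n = 0.75 × 0.6 × 430 × (0.707 × 5) = 684 N/mm.
742.6 > 684 → NOT adequate.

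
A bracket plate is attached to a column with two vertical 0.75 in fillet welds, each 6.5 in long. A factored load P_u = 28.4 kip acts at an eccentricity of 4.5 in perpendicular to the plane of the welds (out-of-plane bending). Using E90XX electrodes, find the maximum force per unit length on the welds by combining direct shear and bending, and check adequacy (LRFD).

E90XX → F_EXX = 90 ksi.
L_w = 2 × 6.5 = 13 in; section modulus (unit throat) S = 2 × L²/6 = 14.08 in².
Direct shear f_v = P/L_w = 28.4/13 = 2.185 kip/in.
Moment M = P × e = 28.4 × 4.5 = 127.8 kip·in; bending f_b = M/S = 9.075 kip/in.
f_max = √(f_v² + f_b²) = √(2.185² + 9.075²) = 9.334 kip/in.
φr_n = 0.75 × 0.6 × 90 × (0.707 × 0.75) = 21.48 kip/in → adequate.

f_max ≈ 9.33 kip/in; adequate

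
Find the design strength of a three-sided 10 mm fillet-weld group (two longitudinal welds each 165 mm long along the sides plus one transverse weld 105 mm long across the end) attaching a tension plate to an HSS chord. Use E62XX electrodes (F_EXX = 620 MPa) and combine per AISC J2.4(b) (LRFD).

t_e = 0.707 × 10 = 7.07 mm.
R_nwl = 0.6 × 620 × 7.07 × 330 × 10⁻³ = 867.9 kN (longitudinal, 2 welds).
R_nwt = 0.6 × 620 × 7.07 × 105 × 10⁻³ = 276.2 kN (transverse, base value).
(i) R_nwl + R_nwt = 1144 kN; (ii) 0.85 R_nwl + 1.5 R_nwt = 1152 kN.
R_n = max = 1152 kN [governs: (ii)]; φR_n = 864 kN.

φR_n ≈ 864 kN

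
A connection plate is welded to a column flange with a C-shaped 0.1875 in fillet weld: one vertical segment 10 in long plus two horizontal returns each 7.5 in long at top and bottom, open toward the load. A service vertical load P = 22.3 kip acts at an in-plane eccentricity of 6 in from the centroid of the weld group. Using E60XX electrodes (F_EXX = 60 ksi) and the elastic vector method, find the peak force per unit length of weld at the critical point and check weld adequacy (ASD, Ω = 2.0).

f_max ≈ 2.31 kip/in; adequate

Total weld length L_w = 25 in. Treat welds as unit-width lines.
Centroid: x̄ = 2×7.5×3.75 / 25 = 2.25 in from the vertical weld.
Polar moment about centroid: J = I_x + I_y = [10³/12 + 2×7.5×5²] + [10×2.25² + 2(7.5³/12 + 7.5×1.5²)] = 613 in³.
Direct shear f_v = P/L_w = 22.3 / 25 = 0.892 kip/in (vertical).
Torsion M = P·e = 22.3 × 6 = 133.8 kip·in.
Critical point at (x, y) = (5.25, 5) from centroid. f_tx = M·y/J = 1.091 kip/in; f_ty = M·x/J = 1.146 kip/in.
Resultant f_max = √[f_tx² + (f_v + f_ty)²] = √[1.091² + (0.892 + 1.146)²] = 2.312 kip/in.
Capacity per unit length: r_n/Ω = (1/2.0) × 0.6 × 60 × (0.707 × 0.1875) = 2.386 kip/in.
2.312 ≤ 2.386 → adequate.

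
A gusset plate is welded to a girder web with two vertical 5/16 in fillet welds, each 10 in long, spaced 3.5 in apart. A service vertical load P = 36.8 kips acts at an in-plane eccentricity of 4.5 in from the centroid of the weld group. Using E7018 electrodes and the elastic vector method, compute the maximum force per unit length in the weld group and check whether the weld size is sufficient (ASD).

E70XX → F_EXX = 70 ksi.
Total weld length L_w = 20 in. Treat welds as unit-width lines.
Polar moment about centroid: J = 2[d³/12 + d(b/2)²] = 2[10³/12 + 10×1.75²] = 227.9 in³.
Direct shear f_v = P/L_w = 36.8 / 20 = 1.84 kip/in (vertical).
Torsion M = P·e = 36.8 × 4.5 = 165.6 kip·in.
Critical point at (x, y) = (1.75, 5) from centroid. f_tx = M·y/J = 3.633 kip/in; f_ty = M·x/J = 1.272 kip/in.
Resultant f_max = √[f_tx² + (f_v + f_ty)²] = √[3.633² + (1.84 + 1.272)²] = 4.783 kip/in.
Capacity per unit length: r_n/Ω = (1/2.0) × 0.6 × 70 × (0.707 × 0.3125) = 4.64 kip/in.
4.783 > 4.64 → NOT adequate.

f_max ≈ 4.78 kip/in; NOT adequate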